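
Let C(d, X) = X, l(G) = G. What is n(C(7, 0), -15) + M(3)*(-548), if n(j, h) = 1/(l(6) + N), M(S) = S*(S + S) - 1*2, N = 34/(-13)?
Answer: -385779/44 ≈ -8767.7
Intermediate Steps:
N = -34/13 (N = 34*(-1/13) = -34/13 ≈ -2.6154)
M(S) = -2 + 2*S**2 (M(S) = S*(2*S) - 2 = 2*S**2 - 2 = -2 + 2*S**2)
n(j, h) = 13/44 (n(j, h) = 1/(6 - 34/13) = 1/(44/13) = 13/44)
n(C(7, 0), -15) + M(3)*(-548) = 13/44 + (-2 + 2*3**2)*(-548) = 13/44 + (-2 + 2*9)*(-548) = 13/44 + (-2 + 18)*(-548) = 13/44 + 16*(-548) = 13/44 - 8768 = -385779/44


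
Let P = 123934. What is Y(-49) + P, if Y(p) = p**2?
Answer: 126335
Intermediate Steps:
Y(-49) + P = (-49)**2 + 123934 = 2401 + 123934 = 126335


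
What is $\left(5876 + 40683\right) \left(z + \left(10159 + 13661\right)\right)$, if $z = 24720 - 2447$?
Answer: $2146043987$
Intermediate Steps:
$z = 22273$
$\left(5876 + 40683\right) \left(z + \left(10159 + 13661\right)\right) = \left(5876 + 40683\right) \left(22273 + \left(10159 + 13661\right)\right) = 46559 \left(22273 + 23820\right) = 46559 \cdot 46093 = 2146043987$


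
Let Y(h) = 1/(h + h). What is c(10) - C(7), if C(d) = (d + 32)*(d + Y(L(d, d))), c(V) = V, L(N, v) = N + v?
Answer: -7403/28 ≈ -264.39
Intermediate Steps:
Y(h) = 1/(2*h)
C(d) = (32 + d)*(d + 1/(4*d)) (C(d) = (d + 32)*(d + 1/(2*(d + d))) = (32 + d)*(d + 1/(2*((2*d)))) = (32 + d)*(d + (1/(2*d))/2) = (32 + d)*(d + 1/(4*d)))
c(10) - C(7) = 10 - (¼ + 7² + 8/7 + 32*7) = 10 - (¼ + 49 + 8*(⅐) + 224) = 10 - (¼ + 49 + 8/7 + 224) = 10 - 1*7683/28 = 10 - 7683/28 = -7403/28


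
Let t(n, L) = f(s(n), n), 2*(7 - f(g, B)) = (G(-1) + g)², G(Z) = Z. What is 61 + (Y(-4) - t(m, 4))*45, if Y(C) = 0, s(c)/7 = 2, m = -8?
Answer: 7097/2 ≈ 3548.5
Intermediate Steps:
s(c) = 14 (s(c) = 7*2 = 14)
f(g, B) = 7 - (-1 + g)²/2
t(n, L) = -155/2 (t(n, L) = 7 - (-1 + 14)²/2 = 7 - ½*13² = 7 - ½*169 = 7 - 169/2 = -155/2)
61 + (Y(-4) - t(m, 4))*45 = 61 + (0 - 1*(-155/2))*45 = 61 + (0 + 155/2)*45 = 61 + (155/2)*45 = 61 + 6975/2 = 7097/2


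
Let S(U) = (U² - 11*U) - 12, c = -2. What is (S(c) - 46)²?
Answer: 1024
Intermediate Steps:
S(U) = -12 + U² - 11*U
(S(c) - 46)² = ((-12 + (-2)² - 11*(-2)) - 46)² = ((-12 + 4 + 22) - 46)² = (14 - 46)² = (-32)² = 1024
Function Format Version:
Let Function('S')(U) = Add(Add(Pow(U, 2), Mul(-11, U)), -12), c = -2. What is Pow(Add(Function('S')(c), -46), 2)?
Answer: 1024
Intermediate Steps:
Function('S')(U) = Add(-12, Pow(U, 2), Mul(-11, U))
Pow(Add(Function('S')(c), -46), 2) = Pow(Add(Add(-12, Pow(-2, 2), Mul(-11, -2)), -46), 2) = Pow(Add(Add(-12, 4, 22), -46), 2) = Pow(Add(14, -46), 2) = Pow(-32, 2) = 1024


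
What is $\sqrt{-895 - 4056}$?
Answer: $i \sqrt{4951} \approx 70.363 i$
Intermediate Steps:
$\sqrt{-895 - 4056} = \sqrt{-4951} = i \sqrt{4951}$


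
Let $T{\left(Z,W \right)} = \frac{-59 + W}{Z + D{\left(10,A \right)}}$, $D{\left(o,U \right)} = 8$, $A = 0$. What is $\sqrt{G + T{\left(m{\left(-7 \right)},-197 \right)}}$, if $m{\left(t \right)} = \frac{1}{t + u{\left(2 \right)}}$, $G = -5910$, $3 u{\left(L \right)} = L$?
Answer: $\frac{i \sqrt{131932646}}{149} \approx 77.089 i$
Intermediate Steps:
$u{\left(L \right)} = \frac{L}{3}$
$m{\left(t \right)} = \frac{1}{\frac{2}{3} + t}$ ($m{\left(t \right)} = \frac{1}{t + \frac{1}{3} \cdot 2} = \frac{1}{t + \frac{2}{3}} = \frac{1}{\frac{2}{3} + t}$)
$T{\left(Z,W \right)} = \frac{-59 + W}{8 + Z}$ ($T{\left(Z,W \right)} = \frac{-59 + W}{Z + 8} = \frac{-59 + W}{8 + Z}$)
$\sqrt{G + T{\left(m{\left(-7 \right)},-197 \right)}} = \sqrt{-5910 + \frac{-59 - 197}{8 + \frac{3}{2 + 3 \left(-7\right)}}} = \sqrt{-5910 + \frac{1}{8 + \frac{3}{2 - 21}} \left(-256\right)} = \sqrt{-5910 + \frac{1}{8 + \frac{3}{-19}} \left(-256\right)} = \sqrt{-5910 + \frac{1}{8 + 3 \left(- \frac{1}{19}\right)} \left(-256\right)} = \sqrt{-5910 + \frac{1}{8 - \frac{3}{19}} \left(-256\right)} = \sqrt{-5910 + \frac{1}{\frac{149}{19}} \left(-256\right)} = \sqrt{-5910 + \frac{19}{149} \left(-256\right)} = \sqrt{-5910 - \frac{4864}{149}} = \sqrt{- \frac{885454}{149}} = \frac{i \sqrt{131932646}}{149}$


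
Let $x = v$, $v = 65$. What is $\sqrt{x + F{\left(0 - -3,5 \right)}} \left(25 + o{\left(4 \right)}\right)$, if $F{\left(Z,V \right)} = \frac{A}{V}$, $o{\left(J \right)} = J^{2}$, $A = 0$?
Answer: $41 \sqrt{65} \approx 330.55$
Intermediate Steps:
$x = 65$
$F{\left(Z,V \right)} = 0$ ($F{\left(Z,V \right)} = \frac{0}{V} = 0$)
$\sqrt{x + F{\left(0 - -3,5 \right)}} \left(25 + o{\left(4 \right)}\right) = \sqrt{65 + 0} \left(25 + 4^{2}\right) = \sqrt{65} \left(25 + 16\right) = \sqrt{65} \cdot 41 = 41 \sqrt{65}$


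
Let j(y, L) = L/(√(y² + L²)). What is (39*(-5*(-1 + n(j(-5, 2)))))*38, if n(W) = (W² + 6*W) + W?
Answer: 185250/29 - 103740*√29/29 ≈ -12876.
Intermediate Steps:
j(y, L) = L/√(L² + y²) (j(y, L) = L/(√(L² + y²)) = L/√(L² + y²))
n(W) = W² + 7*W
(39*(-5*(-1 + n(j(-5, 2)))))*38 = (39*(-5*(-1 + (2/√(2² + (-5)²))*(7 + 2/√(2² + (-5)²)))))*38 = (39*(-5*(-1 + (2/√(4 + 25))*(7 + 2/√(4 + 25)))))*38 = (39*(-5*(-1 + (2/√29)*(7 + 2/√29))))*38 = (39*(-5*(-1 + (2*(√29/29))*(7 + 2*(√29/29)))))*38 = (39*(-5*(-1 + (2*√29/29)*(7 + 2*√29/29))))*38 = (39*(-5*(-1 + 2*√29*(7 + 2*√29/29)/29)))*38 = (39*(5 - 10*√29*(7 + 2*√29/29)/29))*38 = (195 - 390*√29*(7 + 2*√29/29)/29)*38 = 7410 - 14820*√29*(7 + 2*√29/29)/29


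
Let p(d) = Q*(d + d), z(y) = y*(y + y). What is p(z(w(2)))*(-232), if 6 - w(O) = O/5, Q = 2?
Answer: -1455104/25 ≈ -58204.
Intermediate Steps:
w(O) = 6 - O/5
z(y) = 2*y² (z(y) = y*(2*y) = 2*y²)
p(d) = 4*d (p(d) = 2*(d + d) = 2*(2*d) = 4*d)
p(z(w(2)))*(-232) = (4*(2*(6 - ⅕*2)²))*(-232) = (4*(2*(6 - ⅖)²))*(-232) = (4*(2*(28/5)²))*(-232) = (4*(2*(784/25)))*(-232) = (4*(1568/25))*(-232) = (6272/25)*(-232) = -1455104/25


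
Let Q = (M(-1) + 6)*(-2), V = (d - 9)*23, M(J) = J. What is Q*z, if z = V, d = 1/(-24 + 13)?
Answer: 23000/11 ≈ 2090.9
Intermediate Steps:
d = -1/11 (d = 1/(-11) = -1/11 ≈ -0.090909)
V = -2300/11 (V = (-1/11 - 9)*23 = -100/11*23 = -2300/11 ≈ -209.09)
Q = -10 (Q = (-1 + 6)*(-2) = 5*(-2) = -10)
z = -2300/11 ≈ -209.09
Q*z = -10*(-2300/11) = 23000/11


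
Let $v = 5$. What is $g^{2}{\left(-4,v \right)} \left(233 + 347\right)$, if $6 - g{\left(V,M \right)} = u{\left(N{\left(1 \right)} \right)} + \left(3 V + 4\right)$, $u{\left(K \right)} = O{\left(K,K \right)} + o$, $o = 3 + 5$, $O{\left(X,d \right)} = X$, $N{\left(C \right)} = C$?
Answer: $14500$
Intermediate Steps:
$o = 8$
$u{\left(K \right)} = 8 + K$ ($u{\left(K \right)} = K + 8 = 8 + K$)
$g{\left(V,M \right)} = -7 - 3 V$ ($g{\left(V,M \right)} = 6 - \left(\left(8 + 1\right) + \left(3 V + 4\right)\right) = 6 - \left(9 + \left(4 + 3 V\right)\right) = 6 - \left(13 + 3 V\right) = -7 - 3 V$)
$g^{2}{\left(-4,v \right)} \left(233 + 347\right) = \left(-7 - -12\right)^{2} \left(233 + 347\right) = \left(-7 + 12\right)^{2} \cdot 580 = 5^{2} \cdot 580 = 25 \cdot 580 = 14500$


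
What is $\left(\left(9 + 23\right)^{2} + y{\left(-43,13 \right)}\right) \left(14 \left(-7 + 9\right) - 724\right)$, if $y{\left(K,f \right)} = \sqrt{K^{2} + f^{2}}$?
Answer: $-712704 - 696 \sqrt{2018} \approx -7.4397 \cdot 10^{5}$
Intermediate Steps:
$\left(\left(9 + 23\right)^{2} + y{\left(-43,13 \right)}\right) \left(14 \left(-7 + 9\right) - 724\right) = \left(\left(9 + 23\right)^{2} + \sqrt{\left(-43\right)^{2} + 13^{2}}\right) \left(14 \left(-7 + 9\right) - 724\right) = \left(32^{2} + \sqrt{1849 + 169}\right) \left(14 \cdot 2 - 724\right) = \left(1024 + \sqrt{2018}\right) \left(28 - 724\right) = \left(1024 + \sqrt{2018}\right) \left(-696\right) = -712704 - 696 \sqrt{2018}$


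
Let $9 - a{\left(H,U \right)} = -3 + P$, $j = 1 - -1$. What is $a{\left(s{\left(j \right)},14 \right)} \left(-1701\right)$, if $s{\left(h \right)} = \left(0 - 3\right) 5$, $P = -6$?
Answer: $-30618$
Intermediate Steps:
$j = 2$ ($j = 1 + 1 = 2$)
$s{\left(h \right)} = -15$ ($s{\left(h \right)} = \left(-3\right) 5 = -15$)
$a{\left(H,U \right)} = 18$ ($a{\left(H,U \right)} = 9 - \left(-3 - 6\right) = 9 - -9 = 9 + 9 = 18$)
$a{\left(s{\left(j \right)},14 \right)} \left(-1701\right) = 18 \left(-1701\right) = -30618$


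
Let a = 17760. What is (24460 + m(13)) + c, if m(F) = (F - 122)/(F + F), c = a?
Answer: 1097611/26 ≈ 42216.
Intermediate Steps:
c = 17760
m(F) = (-122 + F)/(2*F) (m(F) = (-122 + F)/((2*F)) = (-122 + F)*(1/(2*F)) = (-122 + F)/(2*F))
(24460 + m(13)) + c = (24460 + (½)*(-122 + 13)/13) + 17760 = (24460 + (½)*(1/13)*(-109)) + 17760 = (24460 - 109/26) + 17760 = 635851/26 + 17760 = 1097611/26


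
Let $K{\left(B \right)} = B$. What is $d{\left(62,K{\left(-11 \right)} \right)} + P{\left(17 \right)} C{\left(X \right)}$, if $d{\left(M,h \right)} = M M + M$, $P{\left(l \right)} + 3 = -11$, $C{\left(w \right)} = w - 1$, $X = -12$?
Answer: $4088$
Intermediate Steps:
$C{\left(w \right)} = -1 + w$ ($C{\left(w \right)} = w - 1 = -1 + w$)
$P{\left(l \right)} = -14$ ($P{\left(l \right)} = -3 - 11 = -14$)
$d{\left(M,h \right)} = M + M^{2}$ ($d{\left(M,h \right)} = M^{2} + M = M + M^{2}$)
$d{\left(62,K{\left(-11 \right)} \right)} + P{\left(17 \right)} C{\left(X \right)} = 62 \left(1 + 62\right) - 14 \left(-1 - 12\right) = 62 \cdot 63 - -182 = 3906 + 182 = 4088$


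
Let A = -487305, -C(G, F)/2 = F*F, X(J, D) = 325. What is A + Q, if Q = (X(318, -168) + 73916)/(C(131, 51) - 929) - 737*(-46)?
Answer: -2779888034/6131 ≈ -4.5342e+5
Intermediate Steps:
C(G, F) = -2*F**2 (C(G, F) = -2*F*F = -2*F**2)
Q = 207778921/6131 (Q = (325 + 73916)/(-2*51**2 - 929) - 737*(-46) = 74241/(-2*2601 - 929) + 33902 = 74241/(-5202 - 929) + 33902 = 74241/(-6131) + 33902 = 74241*(-1/6131) + 33902 = -74241/6131 + 33902 = 207778921/6131 ≈ 33890.)
A + Q = -487305 + 207778921/6131 = -2779888034/6131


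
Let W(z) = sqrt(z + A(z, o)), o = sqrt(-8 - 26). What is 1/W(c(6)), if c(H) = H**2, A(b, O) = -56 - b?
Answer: -I*sqrt(14)/28 ≈ -0.13363*I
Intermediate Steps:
o = I*sqrt(34) (o = sqrt(-34) = I*sqrt(34) ≈ 5.8309*I)
W(z) = 2*I*sqrt(14) (W(z) = sqrt(z + (-56 - z)) = sqrt(-56) = 2*I*sqrt(14))
1/W(c(6)) = 1/(2*I*sqrt(14)) = -I*sqrt(14)/28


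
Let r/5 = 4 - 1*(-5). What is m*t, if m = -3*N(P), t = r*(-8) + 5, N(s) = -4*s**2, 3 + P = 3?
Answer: 0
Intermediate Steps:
r = 45 (r = 5*(4 - 1*(-5)) = 5*(4 + 5) = 5*9 = 45)
P = 0 (P = -3 + 3 = 0)
t = -355 (t = 45*(-8) + 5 = -360 + 5 = -355)
m = 0 (m = -(-12)*0**2 = -(-12)*0 = -3*0 = 0)
m*t = 0*(-355) = 0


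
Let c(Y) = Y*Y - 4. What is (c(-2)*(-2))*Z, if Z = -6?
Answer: 0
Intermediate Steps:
c(Y) = -4 + Y² (c(Y) = Y² - 4 = -4 + Y²)
(c(-2)*(-2))*Z = ((-4 + (-2)²)*(-2))*(-6) = ((-4 + 4)*(-2))*(-6) = (0*(-2))*(-6) = 0*(-6) = 0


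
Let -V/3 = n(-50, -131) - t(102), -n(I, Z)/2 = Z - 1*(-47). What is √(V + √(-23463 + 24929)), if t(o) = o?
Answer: √(-198 + √1466) ≈ 12.638*I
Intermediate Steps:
n(I, Z) = -94 - 2*Z (n(I, Z) = -2*(Z - 1*(-47)) = -2*(Z + 47) = -2*(47 + Z) = -94 - 2*Z)
V = -198 (V = -3*((-94 - 2*(-131)) - 1*102) = -3*((-94 + 262) - 102) = -3*(168 - 102) = -3*66 = -198)
√(V + √(-23463 + 24929)) = √(-198 + √(-23463 + 24929)) = √(-198 + √1466)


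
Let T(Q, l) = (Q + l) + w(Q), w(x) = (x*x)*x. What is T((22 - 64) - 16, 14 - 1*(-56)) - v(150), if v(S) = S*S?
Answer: -217600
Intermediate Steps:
w(x) = x³ (w(x) = x²*x = x³)
v(S) = S²
T(Q, l) = Q + l + Q³ (T(Q, l) = (Q + l) + Q³ = Q + l + Q³)
T((22 - 64) - 16, 14 - 1*(-56)) - v(150) = (((22 - 64) - 16) + (14 - 1*(-56)) + ((22 - 64) - 16)³) - 1*150² = ((-42 - 16) + (14 + 56) + (-42 - 16)³) - 1*22500 = (-58 + 70 + (-58)³) - 22500 = (-58 + 70 - 195112) - 22500 = -195100 - 22500 = -217600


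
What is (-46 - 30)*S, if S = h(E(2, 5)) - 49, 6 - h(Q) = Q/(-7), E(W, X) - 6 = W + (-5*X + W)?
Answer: 24016/7 ≈ 3430.9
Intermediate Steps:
E(W, X) = 6 - 5*X + 2*W (E(W, X) = 6 + (W + (-5*X + W)) = 6 + (W + (W - 5*X)) = 6 + (-5*X + 2*W) = 6 - 5*X + 2*W)
h(Q) = 6 + Q/7 (h(Q) = 6 - Q/(-7) = 6 - Q*(-1)/7 = 6 - (-1)*Q/7 = 6 + Q/7)
S = -316/7 (S = (6 + (6 - 5*5 + 2*2)/7) - 49 = (6 + (6 - 25 + 4)/7) - 49 = (6 + (1/7)*(-15)) - 49 = (6 - 15/7) - 49 = 27/7 - 49 = -316/7 ≈ -45.143)
(-46 - 30)*S = (-46 - 30)*(-316/7) = -76*(-316/7) = 24016/7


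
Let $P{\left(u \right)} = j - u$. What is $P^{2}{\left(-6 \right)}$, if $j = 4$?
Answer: $100$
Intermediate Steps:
$P{\left(u \right)} = 4 - u$
$P^{2}{\left(-6 \right)} = \left(4 - -6\right)^{2} = \left(4 + 6\right)^{2} = 10^{2} = 100$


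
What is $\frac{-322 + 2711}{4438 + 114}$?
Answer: $\frac{2389}{4552} \approx 0.52482$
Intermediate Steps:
$\frac{-322 + 2711}{4438 + 114} = \frac{2389}{4552}$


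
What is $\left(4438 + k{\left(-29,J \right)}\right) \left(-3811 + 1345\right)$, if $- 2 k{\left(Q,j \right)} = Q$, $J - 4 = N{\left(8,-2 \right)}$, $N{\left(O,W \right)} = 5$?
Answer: $-10979865$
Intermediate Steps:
$J = 9$ ($J = 4 + 5 = 9$)
$k{\left(Q,j \right)} = - \frac{Q}{2}$
$\left(4438 + k{\left(-29,J \right)}\right) \left(-3811 + 1345\right) = \left(4438 - - \frac{29}{2}\right) \left(-3811 + 1345\right) = \left(4438 + \frac{29}{2}\right) \left(-2466\right) = \frac{8905}{2} \left(-2466\right) = -10979865$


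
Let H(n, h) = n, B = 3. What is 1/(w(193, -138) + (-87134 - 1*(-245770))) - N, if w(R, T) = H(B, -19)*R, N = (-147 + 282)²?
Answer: -2901693374/159215 ≈ -18225.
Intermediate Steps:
N = 18225 (N = 135² = 18225)
w(R, T) = 3*R
1/(w(193, -138) + (-87134 - 1*(-245770))) - N = 1/(3*193 + (-87134 - 1*(-245770))) - 1*18225 = 1/(579 + (-87134 + 245770)) - 18225 = 1/(579 + 158636) - 18225 = 1/159215 - 18225 = -2901693374/159215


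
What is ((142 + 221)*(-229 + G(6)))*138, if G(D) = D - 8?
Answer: -11571714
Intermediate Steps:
G(D) = -8 + D
((142 + 221)*(-229 + G(6)))*138 = ((142 + 221)*(-229 + (-8 + 6)))*138 = (363*(-229 - 2))*138 = (363*(-231))*138 = -83853*138 = -11571714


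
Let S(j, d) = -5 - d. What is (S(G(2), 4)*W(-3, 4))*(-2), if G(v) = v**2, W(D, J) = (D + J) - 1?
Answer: 0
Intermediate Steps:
W(D, J) = -1 + D + J
(S(G(2), 4)*W(-3, 4))*(-2) = ((-5 - 1*4)*(-1 - 3 + 4))*(-2) = ((-5 - 4)*0)*(-2) = -9*0*(-2) = 0*(-2) = 0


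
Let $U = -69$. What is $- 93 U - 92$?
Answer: $6325$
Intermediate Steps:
$- 93 U - 92 = \left(-93\right) \left(-69\right) - 92 = 6417 - 92 = 6325$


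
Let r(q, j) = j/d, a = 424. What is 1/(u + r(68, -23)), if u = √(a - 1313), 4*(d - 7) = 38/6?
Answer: -28428/9507577 - 10609*I*√889/9507577 ≈ -0.00299 - 0.03327*I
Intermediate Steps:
d = 103/12 (d = 7 + (38/6)/4 = 7 + (38*(⅙))/4 = 7 + (¼)*(19/3) = 7 + 19/12 = 103/12 ≈ 8.5833)
r(q, j) = 12*j/103 (r(q, j) = j/(103/12) = j*(12/103) = 12*j/103)
u = I*√889 (u = √(424 - 1313) = √(-889) = I*√889 ≈ 29.816*I)
1/(u + r(68, -23)) = 1/(I*√889 + (12/103)*(-23)) = 1/(I*√889 - 276/103) = 1/(-276/103 + I*√889)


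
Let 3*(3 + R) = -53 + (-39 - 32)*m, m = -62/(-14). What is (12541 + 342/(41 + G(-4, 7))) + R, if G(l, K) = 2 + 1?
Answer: 5739563/462 ≈ 12423.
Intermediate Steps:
m = 31/7 (m = -62*(-1/14) = 31/7 ≈ 4.4286)
G(l, K) = 3
R = -2635/21 (R = -3 + (-53 + (-39 - 32)*(31/7))/3 = -3 + (-53 - 71*31/7)/3 = -3 + (-53 - 2201/7)/3 = -3 + (⅓)*(-2572/7) = -3 - 2572/21 = -2635/21 ≈ -125.48)
(12541 + 342/(41 + G(-4, 7))) + R = (12541 + 342/(41 + 3)) - 2635/21 = (12541 + 342/44) - 2635/21 = (12541 + (1/44)*342) - 2635/21 = (12541 + 171/22) - 2635/21 = 276073/22 - 2635/21 = 5739563/462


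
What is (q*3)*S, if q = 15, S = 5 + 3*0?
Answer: 225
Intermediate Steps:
S = 5 (S = 5 + 0 = 5)
(q*3)*S = (15*3)*5 = 45*5 = 225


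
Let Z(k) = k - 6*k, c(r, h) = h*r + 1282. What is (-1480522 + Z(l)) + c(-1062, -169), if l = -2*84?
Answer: -1298922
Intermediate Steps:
c(r, h) = 1282 + h*r
l = -168
Z(k) = -5*k
(-1480522 + Z(l)) + c(-1062, -169) = (-1480522 - 5*(-168)) + (1282 - 169*(-1062)) = (-1480522 + 840) + (1282 + 179478) = -1479682 + 180760 = -1298922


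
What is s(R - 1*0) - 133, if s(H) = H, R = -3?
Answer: -136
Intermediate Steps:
s(R - 1*0) - 133 = (-3 - 1*0) - 133 = (-3 + 0) - 133 = -3 - 133 = -136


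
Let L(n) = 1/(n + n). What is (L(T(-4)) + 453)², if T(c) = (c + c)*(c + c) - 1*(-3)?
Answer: 3684854209/17956 ≈ 2.0522e+5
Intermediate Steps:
T(c) = 3 + 4*c² (T(c) = (2*c)*(2*c) + 3 = 4*c² + 3 = 3 + 4*c²)
L(n) = 1/(2*n)
(L(T(-4)) + 453)² = (1/(2*(3 + 4*(-4)²)) + 453)² = (1/(2*(3 + 4*16)) + 453)² = (1/(2*(3 + 64)) + 453)² = ((½)/67 + 453)² = ((½)*(1/67) + 453)² = (1/134 + 453)² = (60703/134)² = 3684854209/17956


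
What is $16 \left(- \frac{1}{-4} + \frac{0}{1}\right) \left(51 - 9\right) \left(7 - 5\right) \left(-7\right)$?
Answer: $-2352$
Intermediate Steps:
$16 \left(- \frac{1}{-4} + \frac{0}{1}\right) \left(51 - 9\right) \left(7 - 5\right) \left(-7\right) = 16 \left(\left(-1\right) \left(- \frac{1}{4}\right) + 0 \cdot 1\right) 42 \left(7 - 5\right) \left(-7\right) = 16 \left(\frac{1}{4} + 0\right) 42 \cdot 2 \left(-7\right) = 16 \cdot \frac{1}{4} \cdot 42 \left(-14\right) = 4 \cdot 42 \left(-14\right) = 168 \left(-14\right) = -2352$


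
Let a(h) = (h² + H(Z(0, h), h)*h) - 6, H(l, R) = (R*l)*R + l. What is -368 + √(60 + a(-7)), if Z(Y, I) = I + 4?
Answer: -368 + √1153 ≈ -334.04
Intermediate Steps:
Z(Y, I) = 4 + I
H(l, R) = l + l*R² (H(l, R) = l*R² + l = l + l*R²)
a(h) = -6 + h² + h*(1 + h²)*(4 + h) (a(h) = (h² + ((4 + h)*(1 + h²))*h) - 6 = (h² + ((1 + h²)*(4 + h))*h) - 6 = (h² + h*(1 + h²)*(4 + h)) - 6 = -6 + h² + h*(1 + h²)*(4 + h))
-368 + √(60 + a(-7)) = -368 + √(60 + (-6 + (-7)² - 7*(1 + (-7)²)*(4 - 7))) = -368 + √(60 + (-6 + 49 - 7*(1 + 49)*(-3))) = -368 + √(60 + (-6 + 49 - 7*50*(-3))) = -368 + √(60 + (-6 + 49 + 1050)) = -368 + √(60 + 1093) = -368 + √1153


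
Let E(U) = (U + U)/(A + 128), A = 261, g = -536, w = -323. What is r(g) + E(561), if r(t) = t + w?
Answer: -333029/389 ≈ -856.12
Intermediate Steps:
r(t) = -323 + t (r(t) = t - 323 = -323 + t)
E(U) = 2*U/389 (E(U) = (U + U)/(261 + 128) = (2*U)/389 = (2*U)*(1/389) = 2*U/389)
r(g) + E(561) = (-323 - 536) + (2/389)*561 = -859 + 1122/389 = -333029/389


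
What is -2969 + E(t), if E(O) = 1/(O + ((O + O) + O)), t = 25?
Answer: -296899/100 ≈ -2969.0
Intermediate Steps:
E(O) = 1/(4*O) (E(O) = 1/(O + (2*O + O)) = 1/(O + 3*O) = 1/(4*O))
-2969 + E(t) = -2969 + (1/4)/25 = -2969 + (1/4)*(1/25) = -2969 + 1/100 = -296899/100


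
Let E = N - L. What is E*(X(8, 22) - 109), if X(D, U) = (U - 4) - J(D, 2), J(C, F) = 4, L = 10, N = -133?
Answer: 13585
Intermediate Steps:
E = -143 (E = -133 - 1*10 = -133 - 10 = -143)
X(D, U) = -8 + U (X(D, U) = (U - 4) - 1*4 = (-4 + U) - 4 = -8 + U)
E*(X(8, 22) - 109) = -143*((-8 + 22) - 109) = -143*(14 - 109) = -143*(-95) = 13585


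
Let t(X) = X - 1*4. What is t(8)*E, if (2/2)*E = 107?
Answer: 428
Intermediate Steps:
t(X) = -4 + X (t(X) = X - 4 = -4 + X)
E = 107
t(8)*E = (-4 + 8)*107 = 4*107 = 428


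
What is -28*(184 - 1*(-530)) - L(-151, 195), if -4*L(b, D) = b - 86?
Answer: -80205/4 ≈ -20051.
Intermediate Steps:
L(b, D) = 43/2 - b/4 (L(b, D) = -(b - 86)/4 = -(-86 + b)/4 = 43/2 - b/4)
-28*(184 - 1*(-530)) - L(-151, 195) = -28*(184 - 1*(-530)) - (43/2 - ¼*(-151)) = -28*(184 + 530) - (43/2 + 151/4) = -28*714 - 1*237/4 = -19992 - 237/4 = -80205/4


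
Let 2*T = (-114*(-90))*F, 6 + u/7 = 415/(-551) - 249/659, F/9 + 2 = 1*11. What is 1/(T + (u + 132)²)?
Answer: 131848145881/55675199394352414 ≈ 2.3682e-6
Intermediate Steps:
F = 81 (F = -18 + 9*(1*11) = -18 + 9*11 = -18 + 99 = 81)
u = -18125366/363109 (u = -42 + 7*(415/(-551) - 249/659) = -42 + 7*(415*(-1/551) - 249*1/659) = -42 + 7*(-415/551 - 249/659) = -42 + 7*(-410684/363109) = -42 - 2874788/363109 = -18125366/363109 ≈ -49.917)
T = 415530 (T = (-114*(-90)*81)/2 = (10260*81)/2 = (½)*831060 = 415530)
1/(T + (u + 132)²) = 1/(415530 + (-18125366/363109 + 132)²) = 1/(415530 + (29805022/363109)²) = 1/(415530 + 888339336420484/131848145881) = 1/(55675199394352414/131848145881) = 131848145881/55675199394352414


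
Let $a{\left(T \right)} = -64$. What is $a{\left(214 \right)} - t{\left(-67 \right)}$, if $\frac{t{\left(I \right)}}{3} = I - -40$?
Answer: $17$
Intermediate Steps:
$t{\left(I \right)} = 120 + 3 I$ ($t{\left(I \right)} = 3 \left(I - -40\right) = 3 \left(I + 40\right) = 3 \left(40 + I\right) = 120 + 3 I$)
$a{\left(214 \right)} - t{\left(-67 \right)} = -64 - \left(120 + 3 \left(-67\right)\right) = -64 - \left(120 - 201\right) = -64 - -81 = -64 + 81 = 17$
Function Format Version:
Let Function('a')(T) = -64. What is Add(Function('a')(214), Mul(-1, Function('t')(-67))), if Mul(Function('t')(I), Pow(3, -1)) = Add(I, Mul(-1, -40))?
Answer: 17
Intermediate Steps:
Function('t')(I) = Add(120, Mul(3, I)) (Function('t')(I) = Mul(3, Add(I, Mul(-1, -40))) = Mul(3, Add(I, 40)) = Mul(3, Add(40, I)) = Add(120, Mul(3, I)))
Add(Function('a')(214), Mul(-1, Function('t')(-67))) = Add(-64, Mul(-1, Add(120, Mul(3, -67)))) = Add(-64, Mul(-1, Add(120, -201))) = Add(-64, Mul(-1, -81)) = Add(-64, 81) = 17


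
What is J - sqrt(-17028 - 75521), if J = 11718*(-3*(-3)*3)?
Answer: 316386 - I*sqrt(92549) ≈ 3.1639e+5 - 304.22*I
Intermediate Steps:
J = 316386 (J = 11718*(9*3) = 11718*27 = 316386)
J - sqrt(-17028 - 75521) = 316386 - sqrt(-17028 - 75521) = 316386 - sqrt(-92549) = 316386 - I*sqrt(92549)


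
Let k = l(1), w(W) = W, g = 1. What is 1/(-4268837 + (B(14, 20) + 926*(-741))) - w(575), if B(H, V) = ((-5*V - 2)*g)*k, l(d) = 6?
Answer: -2849478626/4955615 ≈ -575.00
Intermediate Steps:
k = 6
B(H, V) = -12 - 30*V (B(H, V) = ((-5*V - 2)*1)*6 = ((-2 - 5*V)*1)*6 = (-2 - 5*V)*6 = -12 - 30*V)
1/(-4268837 + (B(14, 20) + 926*(-741))) - w(575) = 1/(-4268837 + ((-12 - 30*20) + 926*(-741))) - 1*575 = 1/(-4268837 + ((-12 - 600) - 686166)) - 575 = 1/(-4268837 + (-612 - 686166)) - 575 = 1/(-4268837 - 686778) - 575 = 1/(-4955615) - 575 = -1/4955615 - 575 = -2849478626/4955615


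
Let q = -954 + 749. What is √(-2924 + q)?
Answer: I*√3129 ≈ 55.937*I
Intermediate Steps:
q = -205
√(-2924 + q) = √(-2924 - 205) = √(-3129) = I*√3129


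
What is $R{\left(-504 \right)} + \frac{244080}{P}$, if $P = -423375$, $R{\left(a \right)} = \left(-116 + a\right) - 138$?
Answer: $- \frac{21410822}{28225} \approx -758.58$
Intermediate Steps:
$R{\left(a \right)} = -254 + a$
$R{\left(-504 \right)} + \frac{244080}{P} = \left(-254 - 504\right) + \frac{244080}{-423375} = -758 + 244080 \left(- \frac{1}{423375}\right) = -758 - \frac{16272}{28225} = - \frac{21410822}{28225}$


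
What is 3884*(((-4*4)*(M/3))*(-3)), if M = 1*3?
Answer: 186432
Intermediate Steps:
M = 3
3884*(((-4*4)*(M/3))*(-3)) = 3884*(((-4*4)*(3/3))*(-3)) = 3884*(-48/3*(-3)) = 3884*(-16*1*(-3)) = 3884*(-16*(-3)) = 3884*48 = 186432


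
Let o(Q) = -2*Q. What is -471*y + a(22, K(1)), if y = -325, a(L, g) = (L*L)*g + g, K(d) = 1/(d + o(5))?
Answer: 1377190/9 ≈ 1.5302e+5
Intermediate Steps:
K(d) = 1/(-10 + d) (K(d) = 1/(d - 2*5) = 1/(d - 10) = 1/(-10 + d))
a(L, g) = g + g*L² (a(L, g) = L²*g + g = g*L² + g = g + g*L²)
-471*y + a(22, K(1)) = -471*(-325) + (1 + 22²)/(-10 + 1) = 153075 + (1 + 484)/(-9) = 153075 - ⅑*485 = 153075 - 485/9 = 1377190/9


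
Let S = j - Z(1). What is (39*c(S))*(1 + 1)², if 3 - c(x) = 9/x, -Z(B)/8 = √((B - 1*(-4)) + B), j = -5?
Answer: 160992/359 - 11232*√6/359 ≈ 371.81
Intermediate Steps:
Z(B) = -8*√(4 + 2*B) (Z(B) = -8*√((B - 1*(-4)) + B) = -8*√((B + 4) + B) = -8*√((4 + B) + B) = -8*√(4 + 2*B))
S = -5 + 8*√6 (S = -5 - (-8)*√(4 + 2*1) = -5 - (-8)*√(4 + 2) = -5 - (-8)*√6 = -5 + 8*√6 ≈ 14.596)
c(x) = 3 - 9/x
(39*c(S))*(1 + 1)² = (39*(3 - 9/(-5 + 8*√6)))*(1 + 1)² = (117 - 351/(-5 + 8*√6))*2² = (117 - 351/(-5 + 8*√6))*4 = 468 - 1404/(-5 + 8*√6)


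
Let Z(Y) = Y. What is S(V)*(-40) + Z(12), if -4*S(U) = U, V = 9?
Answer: 102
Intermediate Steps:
S(U) = -U/4
S(V)*(-40) + Z(12) = -¼*9*(-40) + 12 = -9/4*(-40) + 12 = 90 + 12 = 102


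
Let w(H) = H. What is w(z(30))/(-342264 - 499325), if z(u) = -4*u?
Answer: 120/841589 ≈ 0.00014259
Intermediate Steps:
w(z(30))/(-342264 - 499325) = (-4*30)/(-342264 - 499325) = -120/(-841589) = -120*(-1/841589) = 120/841589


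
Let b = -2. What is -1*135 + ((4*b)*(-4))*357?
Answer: 11289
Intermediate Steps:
-1*135 + ((4*b)*(-4))*357 = -1*135 + ((4*(-2))*(-4))*357 = -135 - 8*(-4)*357 = -135 + 32*357 = -135 + 11424 = 11289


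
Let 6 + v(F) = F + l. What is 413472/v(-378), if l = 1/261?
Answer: -107916192/100223 ≈ -1076.8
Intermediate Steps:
l = 1/261 ≈ 0.0038314
v(F) = -1565/261 + F (v(F) = -6 + (F + 1/261) = -6 + (1/261 + F) = -1565/261 + F)
413472/v(-378) = 413472/(-1565/261 - 378) = 413472/(-100223/261) = 413472*(-261/100223) = -107916192/100223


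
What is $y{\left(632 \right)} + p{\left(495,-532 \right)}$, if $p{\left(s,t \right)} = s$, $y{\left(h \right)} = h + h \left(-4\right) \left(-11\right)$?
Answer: $28935$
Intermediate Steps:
$y{\left(h \right)} = 45 h$ ($y{\left(h \right)} = h + - 4 h \left(-11\right) = h + 44 h = 45 h$)
$y{\left(632 \right)} + p{\left(495,-532 \right)} = 45 \cdot 632 + 495 = 28440 + 495 = 28935$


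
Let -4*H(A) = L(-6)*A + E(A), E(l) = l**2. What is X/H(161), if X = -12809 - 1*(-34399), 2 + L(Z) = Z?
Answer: -5080/1449 ≈ -3.5059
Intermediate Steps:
L(Z) = -2 + Z
X = 21590 (X = -12809 + 34399 = 21590)
H(A) = 2*A - A**2/4 (H(A) = -((-2 - 6)*A + A**2)/4 = -(-8*A + A**2)/4 = -(A**2 - 8*A)/4 = 2*A - A**2/4)
X/H(161) = 21590/(((1/4)*161*(8 - 1*161))) = 21590/(((1/4)*161*(8 - 161))) = 21590/(((1/4)*161*(-153))) = 21590/(-24633/4) = 21590*(-4/24633) = -5080/1449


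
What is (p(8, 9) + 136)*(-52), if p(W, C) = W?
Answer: -7488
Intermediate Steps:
(p(8, 9) + 136)*(-52) = (8 + 136)*(-52) = 144*(-52) = -7488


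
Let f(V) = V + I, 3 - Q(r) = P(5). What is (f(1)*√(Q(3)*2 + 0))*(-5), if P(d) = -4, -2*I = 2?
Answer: 0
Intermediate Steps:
I = -1 (I = -½*2 = -1)
Q(r) = 7 (Q(r) = 3 - 1*(-4) = 3 + 4 = 7)
f(V) = -1 + V (f(V) = V - 1 = -1 + V)
(f(1)*√(Q(3)*2 + 0))*(-5) = ((-1 + 1)*√(7*2 + 0))*(-5) = (0*√(14 + 0))*(-5) = (0*√14)*(-5) = 0*(-5) = 0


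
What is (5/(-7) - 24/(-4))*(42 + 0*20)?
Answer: 222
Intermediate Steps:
(5/(-7) - 24/(-4))*(42 + 0*20) = (5*(-1/7) - 24*(-1/4))*(42 + 0) = (-5/7 + 6)*42 = (37/7)*42 = 222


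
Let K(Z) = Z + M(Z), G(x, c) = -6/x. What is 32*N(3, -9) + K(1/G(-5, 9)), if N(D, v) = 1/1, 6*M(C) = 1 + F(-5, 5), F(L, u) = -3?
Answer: 65/2 ≈ 32.500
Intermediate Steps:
M(C) = -⅓ (M(C) = (1 - 3)/6 = (⅙)*(-2) = -⅓)
N(D, v) = 1
K(Z) = -⅓ + Z (K(Z) = Z - ⅓ = -⅓ + Z)
32*N(3, -9) + K(1/G(-5, 9)) = 32*1 + (-⅓ + 1/(-6/(-5))) = 32 + (-⅓ + 1/(-6*(-⅕))) = 32 + (-⅓ + 1/(6/5)) = 32 + (-⅓ + ⅚) = 32 + ½ = 65/2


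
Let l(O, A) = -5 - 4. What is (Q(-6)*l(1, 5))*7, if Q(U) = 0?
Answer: 0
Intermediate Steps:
l(O, A) = -9
(Q(-6)*l(1, 5))*7 = (0*(-9))*7 = 0*7 = 0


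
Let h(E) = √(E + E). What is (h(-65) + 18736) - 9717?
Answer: 9019 + I*√130 ≈ 9019.0 + 11.402*I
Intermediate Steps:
h(E) = √2*√E (h(E) = √(2*E) = √2*√E)
(h(-65) + 18736) - 9717 = (√2*√(-65) + 18736) - 9717 = (√2*(I*√65) + 18736) - 9717 = (I*√130 + 18736) - 9717 = (18736 + I*√130) - 9717 = 9019 + I*√130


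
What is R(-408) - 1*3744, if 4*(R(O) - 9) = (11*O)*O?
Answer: 454041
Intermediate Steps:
R(O) = 9 + 11*O²/4 (R(O) = 9 + ((11*O)*O)/4 = 9 + (11*O²)/4 = 9 + 11*O²/4)
R(-408) - 1*3744 = (9 + (11/4)*(-408)²) - 1*3744 = (9 + (11/4)*166464) - 3744 = (9 + 457776) - 3744 = 457785 - 3744 = 454041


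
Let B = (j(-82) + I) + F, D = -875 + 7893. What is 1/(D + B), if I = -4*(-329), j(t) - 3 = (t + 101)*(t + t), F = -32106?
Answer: -1/26885 ≈ -3.7195e-5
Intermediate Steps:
j(t) = 3 + 2*t*(101 + t) (j(t) = 3 + (t + 101)*(t + t) = 3 + (101 + t)*(2*t) = 3 + 2*t*(101 + t))
D = 7018
I = 1316
B = -33903 (B = ((3 + 2*(-82)² + 202*(-82)) + 1316) - 32106 = ((3 + 2*6724 - 16564) + 1316) - 32106 = ((3 + 13448 - 16564) + 1316) - 32106 = (-3113 + 1316) - 32106 = -1797 - 32106 = -33903)
1/(D + B) = 1/(7018 - 33903) = 1/(-26885) = -1/26885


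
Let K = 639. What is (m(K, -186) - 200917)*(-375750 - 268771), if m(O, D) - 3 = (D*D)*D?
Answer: 4276893116170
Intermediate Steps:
m(O, D) = 3 + D**3 (m(O, D) = 3 + (D*D)*D = 3 + D**2*D = 3 + D**3)
(m(K, -186) - 200917)*(-375750 - 268771) = ((3 + (-186)**3) - 200917)*(-375750 - 268771) = ((3 - 6434856) - 200917)*(-644521) = (-6434853 - 200917)*(-644521) = -6635770*(-644521) = 4276893116170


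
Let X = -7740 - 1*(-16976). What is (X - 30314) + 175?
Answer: -20903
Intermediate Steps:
X = 9236 (X = -7740 + 16976 = 9236)
(X - 30314) + 175 = (9236 - 30314) + 175 = -21078 + 175 = -20903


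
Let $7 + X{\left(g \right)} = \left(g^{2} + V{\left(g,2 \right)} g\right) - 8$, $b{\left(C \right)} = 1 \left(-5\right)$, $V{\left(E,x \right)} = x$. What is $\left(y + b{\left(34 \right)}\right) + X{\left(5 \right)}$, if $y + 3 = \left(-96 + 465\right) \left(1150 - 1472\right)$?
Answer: $-118806$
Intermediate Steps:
$b{\left(C \right)} = -5$
$y = -118821$ ($y = -3 + \left(-96 + 465\right) \left(1150 - 1472\right) = -3 + 369 \left(-322\right) = -3 - 118818 = -118821$)
$X{\left(g \right)} = -15 + g^{2} + 2 g$ ($X{\left(g \right)} = -7 - \left(8 - g^{2} - 2 g\right) = -7 + \left(-8 + g^{2} + 2 g\right) = -15 + g^{2} + 2 g$)
$\left(y + b{\left(34 \right)}\right) + X{\left(5 \right)} = \left(-118821 - 5\right) + \left(-15 + 5^{2} + 2 \cdot 5\right) = -118826 + \left(-15 + 25 + 10\right) = -118826 + 20 = -118806$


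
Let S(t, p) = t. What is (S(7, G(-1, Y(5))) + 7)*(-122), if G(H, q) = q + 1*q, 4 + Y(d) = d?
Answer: -1708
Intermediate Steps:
Y(d) = -4 + d
G(H, q) = 2*q (G(H, q) = q + q = 2*q)
(S(7, G(-1, Y(5))) + 7)*(-122) = (7 + 7)*(-122) = 14*(-122) = -1708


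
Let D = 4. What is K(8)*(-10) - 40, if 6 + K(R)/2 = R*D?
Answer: -560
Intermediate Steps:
K(R) = -12 + 8*R (K(R) = -12 + 2*(R*4) = -12 + 2*(4*R) = -12 + 8*R)
K(8)*(-10) - 40 = (-12 + 8*8)*(-10) - 40 = (-12 + 64)*(-10) - 40 = 52*(-10) - 40 = -520 - 40 = -560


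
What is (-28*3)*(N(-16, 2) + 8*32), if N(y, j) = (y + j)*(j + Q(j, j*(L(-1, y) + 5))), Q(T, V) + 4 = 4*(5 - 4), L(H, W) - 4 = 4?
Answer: -19152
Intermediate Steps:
L(H, W) = 8 (L(H, W) = 4 + 4 = 8)
Q(T, V) = 0 (Q(T, V) = -4 + 4*(5 - 4) = -4 + 4*1 = -4 + 4 = 0)
N(y, j) = j*(j + y) (N(y, j) = (y + j)*(j + 0) = (j + y)*j = j*(j + y))
(-28*3)*(N(-16, 2) + 8*32) = (-28*3)*(2*(2 - 16) + 8*32) = -84*(2*(-14) + 256) = -84*(-28 + 256) = -84*228 = -19152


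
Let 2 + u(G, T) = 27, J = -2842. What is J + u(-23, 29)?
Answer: -2817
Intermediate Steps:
u(G, T) = 25 (u(G, T) = -2 + 27 = 25)
J + u(-23, 29) = -2842 + 25 = -2817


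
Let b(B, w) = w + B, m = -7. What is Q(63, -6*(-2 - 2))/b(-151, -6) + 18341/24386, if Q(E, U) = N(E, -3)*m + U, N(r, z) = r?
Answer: 13048499/3828602 ≈ 3.4082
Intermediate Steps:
b(B, w) = B + w
Q(E, U) = U - 7*E (Q(E, U) = E*(-7) + U = -7*E + U = U - 7*E)
Q(63, -6*(-2 - 2))/b(-151, -6) + 18341/24386 = (-6*(-2 - 2) - 7*63)/(-151 - 6) + 18341/24386 = (-6*(-4) - 441)/(-157) + 18341*(1/24386) = (24 - 441)*(-1/157) + 18341/24386 = -417*(-1/157) + 18341/24386 = 417/157 + 18341/24386 = 13048499/3828602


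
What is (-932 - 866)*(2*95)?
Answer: -341620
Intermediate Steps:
(-932 - 866)*(2*95) = -1798*190 = -341620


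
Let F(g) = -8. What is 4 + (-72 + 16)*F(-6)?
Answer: 452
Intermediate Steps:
4 + (-72 + 16)*F(-6) = 4 + (-72 + 16)*(-8) = 4 - 56*(-8) = 4 + 448 = 452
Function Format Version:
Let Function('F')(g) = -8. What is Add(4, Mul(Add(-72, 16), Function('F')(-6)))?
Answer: 452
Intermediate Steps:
Add(4, Mul(Add(-72, 16), Function('F')(-6))) = Add(4, Mul(Add(-72, 16), -8)) = Add(4, Mul(-56, -8)) = Add(4, 448) = 452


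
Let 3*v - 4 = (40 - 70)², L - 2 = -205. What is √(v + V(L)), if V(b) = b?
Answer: √885/3 ≈ 9.9163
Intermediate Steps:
L = -203 (L = 2 - 205 = -203)
v = 904/3 (v = 4/3 + (40 - 70)²/3 = 4/3 + (⅓)*(-30)² = 4/3 + (⅓)*900 = 4/3 + 300 = 904/3 ≈ 301.33)
√(v + V(L)) = √(904/3 - 203) = √(295/3) = √885/3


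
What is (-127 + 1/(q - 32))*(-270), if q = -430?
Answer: 2640375/77 ≈ 34291.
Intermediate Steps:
(-127 + 1/(q - 32))*(-270) = (-127 + 1/(-430 - 32))*(-270) = (-127 + 1/(-462))*(-270) = (-127 - 1/462)*(-270) = -58675/462*(-270) = 2640375/77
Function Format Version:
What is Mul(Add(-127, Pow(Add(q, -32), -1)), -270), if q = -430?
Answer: Rational(2640375, 77) ≈ 34291.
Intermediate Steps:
Mul(Add(-127, Pow(Add(q, -32), -1)), -270) = Mul(Add(-127, Pow(Add(-430, -32), -1)), -270) = Mul(Add(-127, Pow(-462, -1)), -270) = Mul(Add(-127, Rational(-1, 462)), -270) = Mul(Rational(-58675, 462), -270) = Rational(2640375, 77)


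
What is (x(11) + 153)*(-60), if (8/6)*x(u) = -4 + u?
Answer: -9495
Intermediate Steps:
x(u) = -3 + 3*u/4 (x(u) = 3*(-4 + u)/4 = -3 + 3*u/4)
(x(11) + 153)*(-60) = ((-3 + (¾)*11) + 153)*(-60) = ((-3 + 33/4) + 153)*(-60) = (21/4 + 153)*(-60) = (633/4)*(-60) = -9495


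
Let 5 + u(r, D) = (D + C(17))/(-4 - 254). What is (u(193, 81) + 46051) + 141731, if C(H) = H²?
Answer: 24223048/129 ≈ 1.8778e+5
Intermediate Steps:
u(r, D) = -1579/258 - D/258 (u(r, D) = -5 + (D + 17²)/(-4 - 254) = -5 + (D + 289)/(-258) = -5 + (289 + D)*(-1/258) = -5 + (-289/258 - D/258) = -1579/258 - D/258)
(u(193, 81) + 46051) + 141731 = ((-1579/258 - 1/258*81) + 46051) + 141731 = ((-1579/258 - 27/86) + 46051) + 141731 = (-830/129 + 46051) + 141731 = 5939749/129 + 141731 = 24223048/129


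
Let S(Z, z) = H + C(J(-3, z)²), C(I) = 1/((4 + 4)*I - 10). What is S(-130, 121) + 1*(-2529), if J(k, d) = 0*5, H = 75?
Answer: -24541/10 ≈ -2454.1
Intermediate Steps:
J(k, d) = 0
C(I) = 1/(-10 + 8*I) (C(I) = 1/(8*I - 10) = 1/(-10 + 8*I))
S(Z, z) = 749/10 (S(Z, z) = 75 + 1/(2*(-5 + 4*0²)) = 75 + 1/(2*(-5 + 4*0)) = 75 + 1/(2*(-5 + 0)) = 75 + (½)/(-5) = 75 + (½)*(-⅕) = 75 - ⅒ = 749/10)
S(-130, 121) + 1*(-2529) = 749/10 + 1*(-2529) = 749/10 - 2529 = -24541/10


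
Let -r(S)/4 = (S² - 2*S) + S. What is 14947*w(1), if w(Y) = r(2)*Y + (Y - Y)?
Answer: -119576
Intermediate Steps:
r(S) = -4*S² + 4*S (r(S) = -4*((S² - 2*S) + S) = -4*(S² - S) = -4*S² + 4*S)
w(Y) = -8*Y (w(Y) = (4*2*(1 - 1*2))*Y + (Y - Y) = (4*2*(1 - 2))*Y + 0 = (4*2*(-1))*Y + 0 = -8*Y + 0 = -8*Y)
14947*w(1) = 14947*(-8*1) = 14947*(-8) = -119576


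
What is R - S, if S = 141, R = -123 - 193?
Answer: -457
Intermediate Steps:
R = -316
R - S = -316 - 1*141 = -316 - 141 = -457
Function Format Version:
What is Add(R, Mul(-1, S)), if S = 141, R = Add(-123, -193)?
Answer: -457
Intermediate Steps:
R = -316
Add(R, Mul(-1, S)) = Add(-316, Mul(-1, 141)) = Add(-316, -141) = -457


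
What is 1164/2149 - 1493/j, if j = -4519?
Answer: 8468573/9711331 ≈ 0.87203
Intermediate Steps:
1164/2149 - 1493/j = 1164/2149 - 1493/(-4519) = 1164*(1/2149) - 1493*(-1/4519) = 1164/2149 + 1493/4519 = 8468573/9711331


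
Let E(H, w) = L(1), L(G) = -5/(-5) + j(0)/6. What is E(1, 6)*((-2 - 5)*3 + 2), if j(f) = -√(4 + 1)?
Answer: -19 + 19*√5/6 ≈ -11.919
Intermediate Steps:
j(f) = -√5
L(G) = 1 - √5/6 (L(G) = -5/(-5) - √5/6 = -5*(-⅕) - √5*(⅙) = 1 - √5/6)
E(H, w) = 1 - √5/6
E(1, 6)*((-2 - 5)*3 + 2) = (1 - √5/6)*((-2 - 5)*3 + 2) = (1 - √5/6)*(-7*3 + 2) = (1 - √5/6)*(-21 + 2) = (1 - √5/6)*(-19) = -19 + 19*√5/6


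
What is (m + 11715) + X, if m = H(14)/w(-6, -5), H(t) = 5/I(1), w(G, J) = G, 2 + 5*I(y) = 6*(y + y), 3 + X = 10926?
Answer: 271651/12 ≈ 22638.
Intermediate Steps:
X = 10923 (X = -3 + 10926 = 10923)
I(y) = -2/5 + 12*y/5 (I(y) = -2/5 + (6*(y + y))/5 = -2/5 + (6*(2*y))/5 = -2/5 + (12*y)/5 = -2/5 + 12*y/5)
H(t) = 5/2 (H(t) = 5/(-2/5 + (12/5)*1) = 5/(-2/5 + 12/5) = 5/2)
m = -5/12 (m = (5/2)/(-6) = -1/6*5/2 = -5/12 ≈ -0.41667)
(m + 11715) + X = (-5/12 + 11715) + 10923 = 140575/12 + 10923 = 271651/12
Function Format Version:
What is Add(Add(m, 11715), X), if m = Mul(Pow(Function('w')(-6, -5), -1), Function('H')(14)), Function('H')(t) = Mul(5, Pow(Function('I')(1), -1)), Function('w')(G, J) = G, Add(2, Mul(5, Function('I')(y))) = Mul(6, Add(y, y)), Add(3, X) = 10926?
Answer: Rational(271651, 12) ≈ 22638.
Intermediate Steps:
X = 10923 (X = Add(-3, 10926) = 10923)
Function('I')(y) = Add(Rational(-2, 5), Mul(Rational(12, 5), y)) (Function('I')(y) = Add(Rational(-2, 5), Mul(Rational(1, 5), Mul(6, Add(y, y)))) = Add(Rational(-2, 5), Mul(Rational(1, 5), Mul(6, Mul(2, y)))) = Add(Rational(-2, 5), Mul(Rational(1, 5), Mul(12, y))) = Add(Rational(-2, 5), Mul(Rational(12, 5), y)))
Function('H')(t) = Rational(5, 2) (Function('H')(t) = Mul(5, Pow(Add(Rational(-2, 5), Mul(Rational(12, 5), 1)), -1)) = Mul(5, Pow(Add(Rational(-2, 5), Rational(12, 5)), -1)) = Mul(5, Pow(2, -1)) = Mul(5, Rational(1, 2)) = Rational(5, 2))
m = Rational(-5, 12) (m = Mul(Pow(-6, -1), Rational(5, 2)) = Mul(Rational(-1, 6), Rational(5, 2)) = Rational(-5, 12) ≈ -0.41667)
Add(Add(m, 11715), X) = Add(Add(Rational(-5, 12), 11715), 10923) = Add(Rational(140575, 12), 10923) = Rational(271651, 12)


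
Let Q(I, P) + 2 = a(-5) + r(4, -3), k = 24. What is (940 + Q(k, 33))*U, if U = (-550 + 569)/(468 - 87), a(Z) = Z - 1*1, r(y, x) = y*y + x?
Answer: 5985/127 ≈ 47.126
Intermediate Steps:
r(y, x) = x + y² (r(y, x) = y² + x = x + y²)
a(Z) = -1 + Z (a(Z) = Z - 1 = -1 + Z)
Q(I, P) = 5 (Q(I, P) = -2 + ((-1 - 5) + (-3 + 4²)) = -2 + (-6 + (-3 + 16)) = -2 + (-6 + 13) = -2 + 7 = 5)
U = 19/381 ≈ 0.049869
(940 + Q(k, 33))*U = (940 + 5)*(19/381) = 945*(19/381) = 5985/127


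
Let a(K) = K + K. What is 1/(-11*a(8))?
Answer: -1/176 ≈ -0.0056818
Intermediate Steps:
a(K) = 2*K
1/(-11*a(8)) = 1/(-22*8) = 1/(-11*16) = 1/(-176) = -1/176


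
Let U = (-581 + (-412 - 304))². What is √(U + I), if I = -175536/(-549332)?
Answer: √59975541398437/5971 ≈ 1297.0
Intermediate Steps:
U = 1682209 (U = (-581 - 716)² = (-1297)² = 1682209)
I = 1908/5971 (I = -175536*(-1/549332) = 1908/5971 ≈ 0.31954)
√(U + I) = √(1682209 + 1908/5971) = √(10044471847/5971) = √59975541398437/5971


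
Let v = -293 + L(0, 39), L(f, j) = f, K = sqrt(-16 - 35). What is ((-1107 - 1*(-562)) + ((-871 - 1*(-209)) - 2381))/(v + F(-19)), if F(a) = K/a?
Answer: 94878381/7747885 - 17043*I*sqrt(51)/7747885 ≈ 12.246 - 0.015709*I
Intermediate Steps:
K = I*sqrt(51) (K = sqrt(-51) = I*sqrt(51) ≈ 7.1414*I)
F(a) = I*sqrt(51)/a (F(a) = (I*sqrt(51))/a = I*sqrt(51)/a)
v = -293 (v = -293 + 0 = -293)
((-1107 - 1*(-562)) + ((-871 - 1*(-209)) - 2381))/(v + F(-19)) = ((-1107 - 1*(-562)) + ((-871 - 1*(-209)) - 2381))/(-293 + I*sqrt(51)/(-19)) = ((-1107 + 562) + ((-871 + 209) - 2381))/(-293 + I*sqrt(51)*(-1/19)) = (-545 + (-662 - 2381))/(-293 - I*sqrt(51)/19) = (-545 - 3043)/(-293 - I*sqrt(51)/19) = -3588/(-293 - I*sqrt(51)/19)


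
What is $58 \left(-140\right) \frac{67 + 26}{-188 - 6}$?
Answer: $\frac{377580}{97} \approx 3892.6$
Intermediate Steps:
$58 \left(-140\right) \frac{67 + 26}{-188 - 6} = - 8120 \frac{93}{-194} = - 8120 \cdot 93 \left(- \frac{1}{194}\right) = \left(-8120\right) \left(- \frac{93}{194}\right) = \frac{377580}{97}$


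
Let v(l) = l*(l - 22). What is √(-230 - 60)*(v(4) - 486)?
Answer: -558*I*√290 ≈ -9502.4*I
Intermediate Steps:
v(l) = l*(-22 + l)
√(-230 - 60)*(v(4) - 486) = √(-230 - 60)*(4*(-22 + 4) - 486) = √(-290)*(4*(-18) - 486) = (I*√290)*(-72 - 486) = (I*√290)*(-558) = -558*I*√290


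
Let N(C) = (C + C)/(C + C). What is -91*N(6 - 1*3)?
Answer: -91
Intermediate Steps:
N(C) = 1 (N(C) = (2*C)/((2*C)) = (2*C)*(1/(2*C)) = 1)
-91*N(6 - 1*3) = -91*1 = -91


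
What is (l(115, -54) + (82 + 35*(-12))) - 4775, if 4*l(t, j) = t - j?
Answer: -20283/4 ≈ -5070.8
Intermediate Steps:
l(t, j) = -j/4 + t/4 (l(t, j) = (t - j)/4 = -j/4 + t/4)
(l(115, -54) + (82 + 35*(-12))) - 4775 = ((-1/4*(-54) + (1/4)*115) + (82 + 35*(-12))) - 4775 = ((27/2 + 115/4) + (82 - 420)) - 4775 = (169/4 - 338) - 4775 = -1183/4 - 4775 = -20283/4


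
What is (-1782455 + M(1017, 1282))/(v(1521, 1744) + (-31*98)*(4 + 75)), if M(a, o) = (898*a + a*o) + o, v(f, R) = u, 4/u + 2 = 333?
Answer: -144278597/79440658 ≈ -1.8162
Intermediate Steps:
u = 4/331 (u = 4/(-2 + 333) = 4/331 ≈ 0.012085)
v(f, R) = 4/331
M(a, o) = o + 898*a + a*o
(-1782455 + M(1017, 1282))/(v(1521, 1744) + (-31*98)*(4 + 75)) = (-1782455 + (1282 + 898*1017 + 1017*1282))/(4/331 + (-31*98)*(4 + 75)) = (-1782455 + (1282 + 913266 + 1303794))/(4/331 - 3038*79) = (-1782455 + 2218342)/(4/331 - 240002) = 435887/(-79440658/331) = 435887*(-331/79440658) = -144278597/79440658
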